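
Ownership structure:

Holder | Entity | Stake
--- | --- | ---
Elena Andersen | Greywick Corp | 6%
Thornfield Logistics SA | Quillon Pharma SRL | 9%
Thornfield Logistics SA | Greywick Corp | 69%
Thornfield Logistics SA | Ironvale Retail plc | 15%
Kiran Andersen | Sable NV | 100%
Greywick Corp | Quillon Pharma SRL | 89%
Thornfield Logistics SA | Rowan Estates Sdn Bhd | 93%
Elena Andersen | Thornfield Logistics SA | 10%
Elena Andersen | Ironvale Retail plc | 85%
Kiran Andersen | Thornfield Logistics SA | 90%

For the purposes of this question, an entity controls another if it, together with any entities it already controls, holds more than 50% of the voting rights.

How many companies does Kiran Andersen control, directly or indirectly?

5

Kiran holds 100% of Sable, so Kiran controls Sable.
Kiran holds 90% of Thornfield, so Kiran controls Thornfield.
Thornfield holds 69% of Greywick, so Kiran controls Greywick.
Thornfield holds 93% of Rowan, so Kiran controls Rowan.
Greywick and Thornfield together hold 89% + 9% = 98% of Quillon, so Kiran controls Quillon.
No other company's threshold is met.
Kiran controls 5 companies.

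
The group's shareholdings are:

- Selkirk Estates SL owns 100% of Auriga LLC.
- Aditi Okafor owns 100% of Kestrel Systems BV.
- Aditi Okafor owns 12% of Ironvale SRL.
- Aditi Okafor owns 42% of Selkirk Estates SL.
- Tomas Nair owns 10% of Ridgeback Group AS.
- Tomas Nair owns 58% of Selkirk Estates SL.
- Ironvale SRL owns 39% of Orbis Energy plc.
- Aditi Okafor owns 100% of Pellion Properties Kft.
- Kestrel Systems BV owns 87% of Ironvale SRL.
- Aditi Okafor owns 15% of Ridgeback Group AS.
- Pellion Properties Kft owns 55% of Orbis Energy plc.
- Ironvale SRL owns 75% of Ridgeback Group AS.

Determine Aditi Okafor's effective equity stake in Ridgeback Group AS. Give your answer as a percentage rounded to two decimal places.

89.25%

Aditi reaches Ridgeback along 3 paths.
Via Kestrel → Ironvale: 100% × 87% × 75% = 65.25%.
Via Ironvale: 12% × 75% = 9%.
Direct stake: 15% = 15%.
Total: 65.25% + 9% + 15% = 89.25%.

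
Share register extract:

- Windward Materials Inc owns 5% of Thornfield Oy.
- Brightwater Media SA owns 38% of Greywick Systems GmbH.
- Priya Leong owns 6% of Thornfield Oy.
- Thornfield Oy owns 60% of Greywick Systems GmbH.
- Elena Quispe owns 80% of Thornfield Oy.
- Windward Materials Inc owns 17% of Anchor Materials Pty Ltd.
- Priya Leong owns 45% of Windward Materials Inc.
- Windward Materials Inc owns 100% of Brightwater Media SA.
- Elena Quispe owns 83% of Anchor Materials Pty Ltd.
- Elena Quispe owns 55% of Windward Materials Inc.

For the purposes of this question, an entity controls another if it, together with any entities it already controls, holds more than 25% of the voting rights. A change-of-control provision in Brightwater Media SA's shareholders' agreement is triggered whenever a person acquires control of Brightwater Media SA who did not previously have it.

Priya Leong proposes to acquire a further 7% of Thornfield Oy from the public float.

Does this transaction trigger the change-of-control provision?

No

The purchase changes only Priya's holdings, so Priya is the only person who could newly come to control Brightwater.
Priya holds 45% of Windward, so Priya controls Windward.
Windward holds 100% of Brightwater, so Priya controls Brightwater.
So Priya already controls Brightwater before the transaction.
After the purchase, Priya's direct stake in Thornfield rises to 6% + 7% = 13%.
Priya controlled Brightwater already, so this is not a new person acquiring control; every other person's position is unchanged or reduced.
No new person acquires control, so the clause is not triggered.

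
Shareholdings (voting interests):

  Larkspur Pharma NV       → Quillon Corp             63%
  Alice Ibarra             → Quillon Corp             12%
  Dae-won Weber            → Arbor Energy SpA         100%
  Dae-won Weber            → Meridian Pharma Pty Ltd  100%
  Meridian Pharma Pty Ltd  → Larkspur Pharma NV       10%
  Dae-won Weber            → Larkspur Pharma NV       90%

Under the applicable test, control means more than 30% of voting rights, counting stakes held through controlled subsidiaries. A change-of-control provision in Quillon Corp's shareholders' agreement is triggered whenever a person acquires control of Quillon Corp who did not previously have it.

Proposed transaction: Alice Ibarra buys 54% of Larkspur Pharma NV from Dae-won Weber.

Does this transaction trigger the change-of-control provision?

Yes

The purchase adds only to Alice's holdings (Dae-won's stake shrinks), so Alice is the only person who could newly come to control Quillon.
Alice's largest direct stake is 12% in Quillon, which does not meet the threshold, so Alice controls no company.
In Quillon, Alice's side holds only 12%, not > 30%.
So before the transaction, Alice does not control Quillon.
After the purchase, Alice holds 54% of Larkspur directly, and Dae-won's stake falls to 36%.
Alice holds 54% of Larkspur, so Alice controls Larkspur.
Alice and Larkspur together hold 12% + 63% = 75% of Quillon, so Alice controls Quillon.
Alice did not control Quillon before and does after, so the clause is triggered.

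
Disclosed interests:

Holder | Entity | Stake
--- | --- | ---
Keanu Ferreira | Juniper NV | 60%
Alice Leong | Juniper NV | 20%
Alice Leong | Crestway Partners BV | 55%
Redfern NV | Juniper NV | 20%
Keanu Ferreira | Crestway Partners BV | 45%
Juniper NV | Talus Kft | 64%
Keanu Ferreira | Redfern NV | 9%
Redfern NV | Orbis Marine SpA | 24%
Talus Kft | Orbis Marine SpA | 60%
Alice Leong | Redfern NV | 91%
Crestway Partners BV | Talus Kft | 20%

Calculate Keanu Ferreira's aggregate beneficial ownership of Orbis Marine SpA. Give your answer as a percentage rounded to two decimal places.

31.29%

Keanu reaches Orbis along 4 paths.
Via Crestway → Talus: 45% × 20% × 60% = 5.4%.
Via Juniper → Talus: 60% × 64% × 60% = 23.04%.
Via Redfern → Juniper → Talus: 9% × 20% × 64% × 60% = 0.6912%.
Via Redfern: 9% × 24% = 2.16%.
Total: 5.4% + 23.04% + 0.6912% + 2.16% = 31.2912%.
Rounded: 31.29%.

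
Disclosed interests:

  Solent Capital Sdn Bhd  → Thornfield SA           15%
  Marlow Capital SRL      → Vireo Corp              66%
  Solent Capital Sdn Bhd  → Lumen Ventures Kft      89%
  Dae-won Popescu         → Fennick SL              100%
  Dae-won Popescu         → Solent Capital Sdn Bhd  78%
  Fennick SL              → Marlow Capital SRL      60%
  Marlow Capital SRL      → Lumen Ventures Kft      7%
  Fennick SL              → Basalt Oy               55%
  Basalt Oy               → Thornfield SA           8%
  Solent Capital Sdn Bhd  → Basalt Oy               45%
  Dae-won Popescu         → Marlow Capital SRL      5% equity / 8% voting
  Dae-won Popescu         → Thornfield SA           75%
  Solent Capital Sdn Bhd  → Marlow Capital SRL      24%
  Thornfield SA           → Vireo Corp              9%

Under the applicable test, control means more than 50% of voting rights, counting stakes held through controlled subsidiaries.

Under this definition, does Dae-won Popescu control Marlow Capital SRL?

Dae-won holds 100% of Fennick, so Dae-won controls Fennick.
Dae-won holds 78% of Solent, so Dae-won controls Solent.
Fennick and Solent and Dae-won together hold 60% + 24% + 8% = 92% of Marlow, so Dae-won controls Marlow.

Yes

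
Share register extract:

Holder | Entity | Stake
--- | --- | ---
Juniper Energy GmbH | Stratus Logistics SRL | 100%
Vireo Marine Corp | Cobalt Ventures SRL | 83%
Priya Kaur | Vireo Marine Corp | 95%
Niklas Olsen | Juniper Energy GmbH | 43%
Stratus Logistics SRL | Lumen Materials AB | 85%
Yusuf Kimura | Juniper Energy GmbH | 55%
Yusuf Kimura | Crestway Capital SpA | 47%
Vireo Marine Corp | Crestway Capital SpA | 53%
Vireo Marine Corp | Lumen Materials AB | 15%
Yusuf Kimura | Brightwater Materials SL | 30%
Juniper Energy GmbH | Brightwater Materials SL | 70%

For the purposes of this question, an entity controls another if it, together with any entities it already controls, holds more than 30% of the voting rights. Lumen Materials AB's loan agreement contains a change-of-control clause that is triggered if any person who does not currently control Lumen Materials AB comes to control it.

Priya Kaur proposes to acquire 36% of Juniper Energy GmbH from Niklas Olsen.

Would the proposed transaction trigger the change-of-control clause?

The purchase adds only to Priya's holdings (Niklas's stake shrinks), so Priya is the only person who could newly come to control Lumen.
Priya holds 95% of Vireo, so Priya controls Vireo.
Vireo holds 53% of Crestway, so Priya controls Crestway.
Vireo holds 83% of Cobalt, so Priya controls Cobalt.
In Lumen, Priya's side holds only 15%, not > 30%.
So before the transaction, Priya does not control Lumen.
After the purchase, Priya holds 36% of Juniper directly, and Niklas's stake falls to 7%.
Priya holds 36% of Juniper, so Priya controls Juniper.
Juniper holds 100% of Stratus, so Priya controls Stratus.
Vireo and Stratus together hold 15% + 85% = 100% of Lumen, so Priya controls Lumen.
Priya did not control Lumen before and does after, so the clause is triggered.

Yes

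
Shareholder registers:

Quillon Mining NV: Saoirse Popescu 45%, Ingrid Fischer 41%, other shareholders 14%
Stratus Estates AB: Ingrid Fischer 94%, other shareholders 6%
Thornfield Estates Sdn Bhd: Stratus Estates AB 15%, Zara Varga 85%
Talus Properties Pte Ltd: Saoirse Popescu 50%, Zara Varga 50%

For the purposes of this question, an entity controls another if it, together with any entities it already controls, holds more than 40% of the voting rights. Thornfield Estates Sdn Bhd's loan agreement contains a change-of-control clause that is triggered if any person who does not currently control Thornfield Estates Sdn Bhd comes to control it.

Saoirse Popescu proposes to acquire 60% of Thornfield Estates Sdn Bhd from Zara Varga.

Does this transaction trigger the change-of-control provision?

The purchase adds only to Saoirse's holdings (Zara's stake shrinks), so Saoirse is the only person who could newly come to control Thornfield.
Saoirse holds 45% of Quillon, so Saoirse controls Quillon.
Saoirse holds 50% of Talus, so Saoirse controls Talus.
Neither Saoirse nor any entity Saoirse controls holds any voting interest in Thornfield.
So before the transaction, Saoirse does not control Thornfield.
After the purchase, Saoirse holds 60% of Thornfield directly, and Zara's stake falls to 25%.
Saoirse holds 60% of Thornfield, so Saoirse controls Thornfield.
Saoirse did not control Thornfield before and does after, so the clause is triggered.

Yes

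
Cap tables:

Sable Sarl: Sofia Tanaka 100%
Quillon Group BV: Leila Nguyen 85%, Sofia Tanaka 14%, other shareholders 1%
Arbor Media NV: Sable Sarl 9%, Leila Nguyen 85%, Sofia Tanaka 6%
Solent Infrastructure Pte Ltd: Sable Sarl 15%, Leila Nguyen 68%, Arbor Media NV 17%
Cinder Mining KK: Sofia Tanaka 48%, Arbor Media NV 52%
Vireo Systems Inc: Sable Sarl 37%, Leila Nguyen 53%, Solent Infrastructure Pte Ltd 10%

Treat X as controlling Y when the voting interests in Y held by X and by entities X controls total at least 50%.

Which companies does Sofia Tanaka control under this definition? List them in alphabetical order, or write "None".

Sable Sarl

Sofia holds 100% of Sable, so Sofia controls Sable.
No other company's threshold is met.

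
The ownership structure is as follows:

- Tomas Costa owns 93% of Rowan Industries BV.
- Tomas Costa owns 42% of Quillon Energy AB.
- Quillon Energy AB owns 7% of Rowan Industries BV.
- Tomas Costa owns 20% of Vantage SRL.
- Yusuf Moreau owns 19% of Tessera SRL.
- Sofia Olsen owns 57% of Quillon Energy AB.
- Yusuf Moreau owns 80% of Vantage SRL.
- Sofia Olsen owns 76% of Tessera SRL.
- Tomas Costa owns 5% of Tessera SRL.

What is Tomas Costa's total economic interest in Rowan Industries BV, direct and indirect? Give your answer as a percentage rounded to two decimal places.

Tomas reaches Rowan along 2 paths.
Via Quillon: 42% × 7% = 2.94%.
Direct stake: 93% = 93%.
Total: 2.94% + 93% = 95.94%.

95.94%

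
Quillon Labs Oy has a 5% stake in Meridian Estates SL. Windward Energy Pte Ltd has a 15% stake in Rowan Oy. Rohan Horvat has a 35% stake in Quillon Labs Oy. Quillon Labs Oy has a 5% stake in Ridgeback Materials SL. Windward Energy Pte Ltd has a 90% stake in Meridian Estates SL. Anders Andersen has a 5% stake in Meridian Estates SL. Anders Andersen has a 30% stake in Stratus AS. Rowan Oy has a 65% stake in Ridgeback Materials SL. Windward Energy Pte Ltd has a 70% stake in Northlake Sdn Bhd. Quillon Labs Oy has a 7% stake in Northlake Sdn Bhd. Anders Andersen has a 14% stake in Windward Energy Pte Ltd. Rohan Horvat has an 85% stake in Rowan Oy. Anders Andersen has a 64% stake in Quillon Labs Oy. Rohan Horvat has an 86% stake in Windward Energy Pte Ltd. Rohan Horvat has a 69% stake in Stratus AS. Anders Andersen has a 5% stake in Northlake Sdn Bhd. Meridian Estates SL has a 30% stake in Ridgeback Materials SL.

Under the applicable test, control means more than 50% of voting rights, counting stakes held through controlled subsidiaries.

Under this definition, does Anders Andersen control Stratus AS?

No

Anders holds 64% of Quillon, so Anders controls Quillon.
In Stratus, Anders's side holds only 30%, not > 50%.
So Anders does not control Stratus.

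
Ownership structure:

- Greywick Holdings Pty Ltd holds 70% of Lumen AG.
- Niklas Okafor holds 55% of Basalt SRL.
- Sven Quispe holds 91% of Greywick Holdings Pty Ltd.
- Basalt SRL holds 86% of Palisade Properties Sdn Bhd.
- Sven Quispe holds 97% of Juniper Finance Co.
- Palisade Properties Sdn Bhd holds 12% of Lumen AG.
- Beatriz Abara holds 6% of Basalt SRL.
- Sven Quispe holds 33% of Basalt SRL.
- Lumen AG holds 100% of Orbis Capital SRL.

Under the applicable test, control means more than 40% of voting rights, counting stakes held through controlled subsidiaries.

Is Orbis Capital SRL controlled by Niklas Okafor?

No

Niklas holds 55% of Basalt, so Niklas controls Basalt.
Basalt holds 86% of Palisade, so Niklas controls Palisade.
Neither Niklas nor any entity Niklas controls holds any voting interest in Orbis.
So Niklas does not control Orbis.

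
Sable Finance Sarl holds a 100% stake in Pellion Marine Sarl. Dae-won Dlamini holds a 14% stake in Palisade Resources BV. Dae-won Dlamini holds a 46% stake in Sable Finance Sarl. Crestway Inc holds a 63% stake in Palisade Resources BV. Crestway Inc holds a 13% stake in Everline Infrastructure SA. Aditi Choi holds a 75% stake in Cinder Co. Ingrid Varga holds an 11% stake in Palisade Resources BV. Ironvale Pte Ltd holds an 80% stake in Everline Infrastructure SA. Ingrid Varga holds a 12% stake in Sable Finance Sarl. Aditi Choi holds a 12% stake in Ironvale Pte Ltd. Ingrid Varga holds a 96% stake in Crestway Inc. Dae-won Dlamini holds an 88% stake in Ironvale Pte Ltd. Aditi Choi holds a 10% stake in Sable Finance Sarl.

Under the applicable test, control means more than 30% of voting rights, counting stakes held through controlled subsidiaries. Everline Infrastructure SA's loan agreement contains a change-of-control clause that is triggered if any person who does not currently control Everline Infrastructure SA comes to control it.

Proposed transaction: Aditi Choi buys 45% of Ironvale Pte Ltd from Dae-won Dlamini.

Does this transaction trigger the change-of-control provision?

Yes

The purchase adds only to Aditi's holdings (Dae-won's stake shrinks), so Aditi is the only person who could newly come to control Everline.
Aditi holds 75% of Cinder, so Aditi controls Cinder.
Neither Aditi nor any entity Aditi controls holds any voting interest in Everline.
So before the transaction, Aditi does not control Everline.
After the purchase, Aditi's direct stake in Ironvale rises to 12% + 45% = 57%, and Dae-won's stake falls to 43%.
Aditi holds 57% of Ironvale, so Aditi controls Ironvale.
Ironvale holds 80% of Everline, so Aditi controls Everline.
Aditi did not control Everline before and does after, so the clause is triggered.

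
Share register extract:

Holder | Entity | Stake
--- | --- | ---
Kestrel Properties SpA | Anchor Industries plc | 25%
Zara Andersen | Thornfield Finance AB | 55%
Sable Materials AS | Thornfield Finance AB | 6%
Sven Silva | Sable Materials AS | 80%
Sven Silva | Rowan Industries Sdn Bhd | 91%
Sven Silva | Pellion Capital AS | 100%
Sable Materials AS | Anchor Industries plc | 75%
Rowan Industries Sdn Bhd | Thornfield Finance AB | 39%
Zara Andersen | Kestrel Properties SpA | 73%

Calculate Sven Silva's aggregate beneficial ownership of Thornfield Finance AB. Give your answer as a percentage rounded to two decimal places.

40.29%

Sven reaches Thornfield along 2 paths.
Via Rowan: 91% × 39% = 35.49%.
Via Sable: 80% × 6% = 4.8%.
Total: 35.49% + 4.8% = 40.29%.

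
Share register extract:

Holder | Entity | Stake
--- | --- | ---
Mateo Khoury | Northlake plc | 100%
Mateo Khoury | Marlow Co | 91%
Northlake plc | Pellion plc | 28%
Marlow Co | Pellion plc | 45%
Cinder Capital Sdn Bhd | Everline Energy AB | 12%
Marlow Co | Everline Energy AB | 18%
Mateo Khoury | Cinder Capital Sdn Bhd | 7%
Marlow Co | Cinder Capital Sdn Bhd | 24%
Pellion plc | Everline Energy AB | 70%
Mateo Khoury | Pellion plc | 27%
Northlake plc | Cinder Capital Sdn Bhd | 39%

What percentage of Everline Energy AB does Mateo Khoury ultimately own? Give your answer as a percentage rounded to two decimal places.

Mateo reaches Everline along 7 paths.
Via Pellion: 27% × 70% = 18.9%.
Via Northlake → Pellion: 100% × 28% × 70% = 19.6%.
Via Marlow → Pellion: 91% × 45% × 70% = 28.665%.
Via Northlake → Cinder: 100% × 39% × 12% = 4.68%.
Via Marlow → Cinder: 91% × 24% × 12% = 2.6208%.
Via Cinder: 7% × 12% = 0.84%.
Via Marlow: 91% × 18% = 16.38%.
Total: 18.9% + 19.6% + 28.665% + 4.68% + 2.6208% + 0.84% + 16.38% = 91.6858%.
Rounded: 91.69%.

91.69%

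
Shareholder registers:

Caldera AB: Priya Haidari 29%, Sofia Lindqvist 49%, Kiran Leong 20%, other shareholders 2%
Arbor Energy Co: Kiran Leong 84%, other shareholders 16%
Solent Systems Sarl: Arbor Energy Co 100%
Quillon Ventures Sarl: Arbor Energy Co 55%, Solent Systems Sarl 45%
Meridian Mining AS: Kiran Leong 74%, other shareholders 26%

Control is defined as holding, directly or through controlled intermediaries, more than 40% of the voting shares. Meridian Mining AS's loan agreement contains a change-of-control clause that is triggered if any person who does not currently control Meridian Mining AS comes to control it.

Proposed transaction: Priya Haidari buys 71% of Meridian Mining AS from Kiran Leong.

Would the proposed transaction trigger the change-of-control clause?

Yes

The purchase adds only to Priya's holdings (Kiran's stake shrinks), so Priya is the only person who could newly come to control Meridian.
Priya's largest direct stake is 29% in Caldera, which does not meet the threshold, so Priya controls no company.
Neither Priya nor any entity Priya controls holds any voting interest in Meridian.
So before the transaction, Priya does not control Meridian.
After the purchase, Priya holds 71% of Meridian directly, and Kiran's stake falls to 3%.
Priya holds 71% of Meridian, so Priya controls Meridian.
Priya did not control Meridian before and does after, so the clause is triggered.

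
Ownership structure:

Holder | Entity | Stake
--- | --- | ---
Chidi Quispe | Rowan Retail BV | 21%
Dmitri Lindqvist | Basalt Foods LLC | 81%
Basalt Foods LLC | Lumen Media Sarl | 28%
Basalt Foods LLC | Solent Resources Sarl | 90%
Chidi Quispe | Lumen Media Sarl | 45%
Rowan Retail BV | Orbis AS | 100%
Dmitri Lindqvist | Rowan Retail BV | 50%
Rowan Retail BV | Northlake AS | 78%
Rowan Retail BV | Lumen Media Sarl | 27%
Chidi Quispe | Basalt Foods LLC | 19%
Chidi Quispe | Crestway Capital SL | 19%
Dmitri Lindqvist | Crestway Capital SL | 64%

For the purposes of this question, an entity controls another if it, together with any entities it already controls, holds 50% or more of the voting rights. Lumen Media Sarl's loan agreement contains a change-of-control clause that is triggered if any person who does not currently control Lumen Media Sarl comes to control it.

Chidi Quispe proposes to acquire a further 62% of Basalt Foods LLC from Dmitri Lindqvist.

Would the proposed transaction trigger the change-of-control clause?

Yes

The purchase adds only to Chidi's holdings (Dmitri's stake shrinks), so Chidi is the only person who could newly come to control Lumen.
Chidi's largest direct stake is 45% in Lumen, which does not meet the threshold, so Chidi controls no company.
In Lumen, Chidi's side holds only 45%, not ≥ 50%.
So before the transaction, Chidi does not control Lumen.
After the purchase, Chidi's direct stake in Basalt rises to 19% + 62% = 81%, and Dmitri's stake falls to 19%.
Chidi holds 81% of Basalt, so Chidi controls Basalt.
Basalt and Chidi together hold 28% + 45% = 73% of Lumen, so Chidi controls Lumen.
Chidi did not control Lumen before and does after, so the clause is triggered.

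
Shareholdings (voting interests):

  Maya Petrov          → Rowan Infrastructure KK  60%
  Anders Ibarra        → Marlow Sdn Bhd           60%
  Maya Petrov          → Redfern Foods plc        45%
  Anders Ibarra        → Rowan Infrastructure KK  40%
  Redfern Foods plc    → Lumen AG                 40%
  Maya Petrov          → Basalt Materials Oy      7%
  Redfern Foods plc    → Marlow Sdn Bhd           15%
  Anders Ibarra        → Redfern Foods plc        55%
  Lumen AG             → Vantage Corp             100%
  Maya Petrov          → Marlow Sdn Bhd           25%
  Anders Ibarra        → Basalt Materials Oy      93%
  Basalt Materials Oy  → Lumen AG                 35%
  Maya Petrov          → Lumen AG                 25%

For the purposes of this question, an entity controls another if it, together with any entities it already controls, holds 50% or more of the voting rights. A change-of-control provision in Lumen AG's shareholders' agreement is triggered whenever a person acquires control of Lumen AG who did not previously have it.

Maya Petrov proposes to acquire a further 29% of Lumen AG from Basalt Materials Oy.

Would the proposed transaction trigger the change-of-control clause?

The purchase adds only to Maya's holdings (Basalt's stake shrinks), so Maya is the only person who could newly come to control Lumen.
Maya holds 60% of Rowan, so Maya controls Rowan.
In Lumen, Maya's side holds only 25%, not ≥ 50%.
So before the transaction, Maya does not control Lumen.
After the purchase, Maya's direct stake in Lumen rises to 25% + 29% = 54%, and Basalt's stake falls to 6%.
Maya holds 54% of Lumen, so Maya controls Lumen.
Maya did not control Lumen before and does after, so the clause is triggered.

Yes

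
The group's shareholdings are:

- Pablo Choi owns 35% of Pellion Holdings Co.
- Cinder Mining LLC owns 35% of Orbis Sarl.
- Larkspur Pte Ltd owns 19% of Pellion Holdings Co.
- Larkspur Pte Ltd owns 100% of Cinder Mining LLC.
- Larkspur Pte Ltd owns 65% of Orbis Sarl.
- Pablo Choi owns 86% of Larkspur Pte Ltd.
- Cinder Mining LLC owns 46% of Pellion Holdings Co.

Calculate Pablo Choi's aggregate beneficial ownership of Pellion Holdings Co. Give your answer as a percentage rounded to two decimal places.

Pablo reaches Pellion along 3 paths.
Via Larkspur: 86% × 19% = 16.34%.
Direct stake: 35% = 35%.
Via Larkspur → Cinder: 86% × 100% × 46% = 39.56%.
Total: 16.34% + 35% + 39.56% = 90.9%.
Rounded: 90.90%.

90.90%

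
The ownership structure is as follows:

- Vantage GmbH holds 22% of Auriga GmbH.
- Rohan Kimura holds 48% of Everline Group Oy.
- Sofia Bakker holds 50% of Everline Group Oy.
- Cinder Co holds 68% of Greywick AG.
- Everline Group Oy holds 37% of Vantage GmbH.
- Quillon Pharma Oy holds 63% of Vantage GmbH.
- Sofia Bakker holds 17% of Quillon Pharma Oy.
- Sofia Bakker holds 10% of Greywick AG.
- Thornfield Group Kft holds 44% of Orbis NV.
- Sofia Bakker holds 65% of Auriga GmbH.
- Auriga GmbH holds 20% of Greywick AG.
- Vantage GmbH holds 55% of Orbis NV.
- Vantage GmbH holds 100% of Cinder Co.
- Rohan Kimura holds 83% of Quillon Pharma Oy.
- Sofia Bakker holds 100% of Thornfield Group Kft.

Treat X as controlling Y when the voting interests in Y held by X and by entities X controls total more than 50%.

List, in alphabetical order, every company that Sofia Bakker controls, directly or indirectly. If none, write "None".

Sofia holds 100% of Thornfield, so Sofia controls Thornfield.
Sofia holds 65% of Auriga, so Sofia controls Auriga.
No other company's threshold is met.

Auriga GmbH, Thornfield Group Kft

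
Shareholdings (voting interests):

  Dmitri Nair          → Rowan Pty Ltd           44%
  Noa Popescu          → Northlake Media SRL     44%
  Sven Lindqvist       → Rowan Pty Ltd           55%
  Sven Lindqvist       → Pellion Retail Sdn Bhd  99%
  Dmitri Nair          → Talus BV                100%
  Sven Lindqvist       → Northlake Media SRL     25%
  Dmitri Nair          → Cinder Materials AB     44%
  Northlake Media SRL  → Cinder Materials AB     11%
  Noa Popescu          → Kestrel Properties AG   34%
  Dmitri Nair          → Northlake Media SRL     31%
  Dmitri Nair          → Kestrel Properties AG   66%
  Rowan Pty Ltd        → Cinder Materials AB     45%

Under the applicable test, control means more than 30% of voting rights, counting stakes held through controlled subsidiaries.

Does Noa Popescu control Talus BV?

Noa holds 44% of Northlake, so Noa controls Northlake.
Noa holds 34% of Kestrel, so Noa controls Kestrel.
Neither Noa nor any entity Noa controls holds any voting interest in Talus.
So Noa does not control Talus.

No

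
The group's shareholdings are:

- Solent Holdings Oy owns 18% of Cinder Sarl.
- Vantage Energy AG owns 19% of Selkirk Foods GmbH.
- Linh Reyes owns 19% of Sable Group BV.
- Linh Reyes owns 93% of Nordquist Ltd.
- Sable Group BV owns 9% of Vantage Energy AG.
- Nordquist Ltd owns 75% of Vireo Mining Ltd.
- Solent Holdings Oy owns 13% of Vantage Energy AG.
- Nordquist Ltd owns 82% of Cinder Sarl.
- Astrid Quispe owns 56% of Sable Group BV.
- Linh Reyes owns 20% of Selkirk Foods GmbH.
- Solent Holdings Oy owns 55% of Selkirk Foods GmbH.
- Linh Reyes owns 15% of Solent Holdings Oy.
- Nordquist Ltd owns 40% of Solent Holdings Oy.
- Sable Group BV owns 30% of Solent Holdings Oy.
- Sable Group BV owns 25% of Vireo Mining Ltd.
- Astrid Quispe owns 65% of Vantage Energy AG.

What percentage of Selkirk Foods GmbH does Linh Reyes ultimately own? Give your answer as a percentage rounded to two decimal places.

53.60%

Linh reaches Selkirk along 8 paths.
Via Nordquist → Solent: 93% × 40% × 55% = 20.46%.
Via Solent: 15% × 55% = 8.25%.
Via Sable → Solent: 19% × 30% × 55% = 3.135%.
Direct stake: 20% = 20%.
Via Sable → Vantage: 19% × 9% × 19% = 0.3249%.
Via Nordquist → Solent → Vantage: 93% × 40% × 13% × 19% = 0.91884%.
Via Solent → Vantage: 15% × 13% × 19% = 0.3705%.
Via Sable → Solent → Vantage: 19% × 30% × 13% × 19% = 0.14079%.
Total: 20.46% + 8.25% + 3.135% + 20% + 0.3249% + 0.91884% + 0.3705% + 0.14079% = 53.60003%.
Rounded: 53.60%.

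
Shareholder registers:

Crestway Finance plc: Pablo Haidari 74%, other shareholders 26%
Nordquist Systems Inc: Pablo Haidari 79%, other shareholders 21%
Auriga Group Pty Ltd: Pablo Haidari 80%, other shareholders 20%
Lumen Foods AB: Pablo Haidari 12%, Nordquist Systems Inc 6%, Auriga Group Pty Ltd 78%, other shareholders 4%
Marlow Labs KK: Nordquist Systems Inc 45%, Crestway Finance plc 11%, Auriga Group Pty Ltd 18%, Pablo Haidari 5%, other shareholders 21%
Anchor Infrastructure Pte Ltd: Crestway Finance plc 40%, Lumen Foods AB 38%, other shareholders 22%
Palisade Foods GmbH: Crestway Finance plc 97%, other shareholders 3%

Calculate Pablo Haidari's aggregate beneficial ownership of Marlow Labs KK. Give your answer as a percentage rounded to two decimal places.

Pablo reaches Marlow along 4 paths.
Via Nordquist: 79% × 45% = 35.55%.
Via Crestway: 74% × 11% = 8.14%.
Via Auriga: 80% × 18% = 14.4%.
Direct stake: 5% = 5%.
Total: 35.55% + 8.14% + 14.4% + 5% = 63.09%.

63.09%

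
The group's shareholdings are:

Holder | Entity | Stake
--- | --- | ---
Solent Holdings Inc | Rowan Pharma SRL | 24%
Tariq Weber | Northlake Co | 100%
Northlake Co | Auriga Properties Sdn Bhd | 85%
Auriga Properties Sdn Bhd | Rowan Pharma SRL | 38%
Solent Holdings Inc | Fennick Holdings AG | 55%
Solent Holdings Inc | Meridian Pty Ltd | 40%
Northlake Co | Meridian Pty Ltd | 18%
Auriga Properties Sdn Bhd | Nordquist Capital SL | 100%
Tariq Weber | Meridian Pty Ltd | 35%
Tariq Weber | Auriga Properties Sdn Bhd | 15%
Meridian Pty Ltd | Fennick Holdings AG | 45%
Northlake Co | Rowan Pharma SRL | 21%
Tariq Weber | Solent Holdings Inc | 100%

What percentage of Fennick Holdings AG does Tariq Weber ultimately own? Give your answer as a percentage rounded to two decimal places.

Tariq reaches Fennick along 4 paths.
Via Solent: 100% × 55% = 55%.
Via Meridian: 35% × 45% = 15.75%.
Via Solent → Meridian: 100% × 40% × 45% = 18%.
Via Northlake → Meridian: 100% × 18% × 45% = 8.1%.
Total: 55% + 15.75% + 18% + 8.1% = 96.85%.

96.85%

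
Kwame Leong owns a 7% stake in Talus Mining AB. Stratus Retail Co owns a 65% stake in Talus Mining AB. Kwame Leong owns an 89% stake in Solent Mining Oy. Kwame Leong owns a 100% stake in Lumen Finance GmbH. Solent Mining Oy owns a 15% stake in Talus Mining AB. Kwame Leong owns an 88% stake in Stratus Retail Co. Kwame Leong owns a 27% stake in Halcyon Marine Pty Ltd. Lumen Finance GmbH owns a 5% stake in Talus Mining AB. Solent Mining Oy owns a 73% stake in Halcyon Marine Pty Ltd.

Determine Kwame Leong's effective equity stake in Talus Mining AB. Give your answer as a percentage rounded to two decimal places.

82.55%

Kwame reaches Talus along 4 paths.
Via Stratus: 88% × 65% = 57.2%.
Via Solent: 89% × 15% = 13.35%.
Direct stake: 7% = 7%.
Via Lumen: 100% × 5% = 5%.
Total: 57.2% + 13.35% + 7% + 5% = 82.55%.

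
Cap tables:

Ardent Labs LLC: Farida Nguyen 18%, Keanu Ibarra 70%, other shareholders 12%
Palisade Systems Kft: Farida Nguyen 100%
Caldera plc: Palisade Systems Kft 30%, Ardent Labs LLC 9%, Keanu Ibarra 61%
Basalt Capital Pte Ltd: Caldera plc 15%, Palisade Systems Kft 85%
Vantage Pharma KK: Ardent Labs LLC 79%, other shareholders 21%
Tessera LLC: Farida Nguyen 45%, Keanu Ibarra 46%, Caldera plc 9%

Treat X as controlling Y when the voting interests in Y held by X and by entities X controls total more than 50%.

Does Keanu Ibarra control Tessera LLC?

Keanu holds 70% of Ardent, so Keanu controls Ardent.
Ardent and Keanu together hold 9% + 61% = 70% of Caldera, so Keanu controls Caldera.
Keanu and Caldera together hold 46% + 9% = 55% of Tessera, so Keanu controls Tessera.

Yes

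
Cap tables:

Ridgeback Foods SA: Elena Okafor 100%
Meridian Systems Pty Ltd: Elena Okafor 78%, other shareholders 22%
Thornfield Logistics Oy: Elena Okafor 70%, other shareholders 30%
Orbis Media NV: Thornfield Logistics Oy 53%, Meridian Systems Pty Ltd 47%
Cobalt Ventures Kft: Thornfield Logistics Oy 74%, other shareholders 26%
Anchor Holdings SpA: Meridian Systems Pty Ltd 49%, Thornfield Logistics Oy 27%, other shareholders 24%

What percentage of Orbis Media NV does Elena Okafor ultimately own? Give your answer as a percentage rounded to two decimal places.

73.76%

Elena reaches Orbis along 2 paths.
Via Thornfield: 70% × 53% = 37.1%.
Via Meridian: 78% × 47% = 36.66%.
Total: 37.1% + 36.66% = 73.76%.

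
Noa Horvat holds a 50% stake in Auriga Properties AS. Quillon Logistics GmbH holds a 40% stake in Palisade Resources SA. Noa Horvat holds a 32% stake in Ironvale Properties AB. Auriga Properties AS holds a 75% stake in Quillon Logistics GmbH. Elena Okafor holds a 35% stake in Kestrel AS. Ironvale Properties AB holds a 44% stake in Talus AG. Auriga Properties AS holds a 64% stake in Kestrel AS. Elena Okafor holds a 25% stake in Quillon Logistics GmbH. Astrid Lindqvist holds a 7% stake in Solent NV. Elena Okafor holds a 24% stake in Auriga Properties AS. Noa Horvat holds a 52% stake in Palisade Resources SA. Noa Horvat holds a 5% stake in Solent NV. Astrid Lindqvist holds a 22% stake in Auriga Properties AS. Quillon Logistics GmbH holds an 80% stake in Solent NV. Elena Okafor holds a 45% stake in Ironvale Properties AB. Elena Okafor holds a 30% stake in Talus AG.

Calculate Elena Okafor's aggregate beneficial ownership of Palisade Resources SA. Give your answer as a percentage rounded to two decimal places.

17.20%

Elena reaches Palisade along 2 paths.
Via Quillon: 25% × 40% = 10%.
Via Auriga → Quillon: 24% × 75% × 40% = 7.2%.
Total: 10% + 7.2% = 17.2%.
Rounded: 17.20%.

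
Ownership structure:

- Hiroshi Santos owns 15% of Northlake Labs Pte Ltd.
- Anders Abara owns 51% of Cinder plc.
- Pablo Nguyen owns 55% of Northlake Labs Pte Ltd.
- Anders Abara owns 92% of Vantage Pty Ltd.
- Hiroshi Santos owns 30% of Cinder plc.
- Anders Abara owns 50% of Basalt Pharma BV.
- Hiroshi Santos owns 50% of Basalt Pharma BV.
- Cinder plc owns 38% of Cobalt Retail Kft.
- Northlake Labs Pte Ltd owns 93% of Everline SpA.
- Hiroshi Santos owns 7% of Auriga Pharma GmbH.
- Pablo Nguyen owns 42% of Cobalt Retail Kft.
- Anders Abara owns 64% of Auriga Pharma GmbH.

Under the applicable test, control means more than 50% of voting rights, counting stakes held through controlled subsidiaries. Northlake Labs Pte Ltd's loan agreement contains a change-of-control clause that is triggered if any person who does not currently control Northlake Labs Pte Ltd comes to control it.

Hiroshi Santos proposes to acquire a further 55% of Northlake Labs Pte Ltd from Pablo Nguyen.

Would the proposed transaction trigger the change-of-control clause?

Yes

The purchase adds only to Hiroshi's holdings (Pablo's stake shrinks), so Hiroshi is the only person who could newly come to control Northlake.
Hiroshi's largest direct stake is 50% in Basalt, which does not meet the threshold, so Hiroshi controls no company.
In Northlake, Hiroshi's side holds only 15%, not > 50%.
So before the transaction, Hiroshi does not control Northlake.
After the purchase, Hiroshi's direct stake in Northlake rises to 15% + 55% = 70%, and Pablo's stake falls to 0%.
Hiroshi holds 70% of Northlake, so Hiroshi controls Northlake.
Hiroshi did not control Northlake before and does after, so the clause is triggered.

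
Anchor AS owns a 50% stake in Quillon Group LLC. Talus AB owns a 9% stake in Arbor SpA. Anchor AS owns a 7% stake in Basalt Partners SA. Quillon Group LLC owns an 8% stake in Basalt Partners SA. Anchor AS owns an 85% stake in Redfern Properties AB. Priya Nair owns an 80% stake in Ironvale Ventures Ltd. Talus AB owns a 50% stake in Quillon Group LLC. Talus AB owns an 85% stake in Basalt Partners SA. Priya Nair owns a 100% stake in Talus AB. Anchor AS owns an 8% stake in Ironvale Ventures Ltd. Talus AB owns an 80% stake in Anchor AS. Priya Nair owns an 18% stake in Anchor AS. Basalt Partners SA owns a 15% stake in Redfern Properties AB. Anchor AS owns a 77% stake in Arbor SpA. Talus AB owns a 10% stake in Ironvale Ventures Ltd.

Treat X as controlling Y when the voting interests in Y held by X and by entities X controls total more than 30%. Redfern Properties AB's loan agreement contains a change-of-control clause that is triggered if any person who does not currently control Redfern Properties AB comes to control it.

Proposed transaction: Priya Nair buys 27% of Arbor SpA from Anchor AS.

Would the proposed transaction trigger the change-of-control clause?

The purchase adds only to Priya's holdings (Anchor's stake shrinks), so Priya is the only person who could newly come to control Redfern.
Priya holds 100% of Talus, so Priya controls Talus.
Priya and Talus together hold 18% + 80% = 98% of Anchor, so Priya controls Anchor.
Anchor and Talus together hold 50% + 50% = 100% of Quillon, so Priya controls Quillon.
Talus and Quillon and Anchor together hold 85% + 8% + 7% = 100% of Basalt, so Priya controls Basalt.
Anchor and Basalt together hold 85% + 15% = 100% of Redfern, so Priya controls Redfern.
So Priya already controls Redfern before the transaction.
After the purchase, Priya holds 27% of Arbor directly, and Anchor's stake falls to 50%.
Priya controlled Redfern already, so this is not a new person acquiring control; every other person's position is unchanged or reduced.
No new person acquires control, so the clause is not triggered.

No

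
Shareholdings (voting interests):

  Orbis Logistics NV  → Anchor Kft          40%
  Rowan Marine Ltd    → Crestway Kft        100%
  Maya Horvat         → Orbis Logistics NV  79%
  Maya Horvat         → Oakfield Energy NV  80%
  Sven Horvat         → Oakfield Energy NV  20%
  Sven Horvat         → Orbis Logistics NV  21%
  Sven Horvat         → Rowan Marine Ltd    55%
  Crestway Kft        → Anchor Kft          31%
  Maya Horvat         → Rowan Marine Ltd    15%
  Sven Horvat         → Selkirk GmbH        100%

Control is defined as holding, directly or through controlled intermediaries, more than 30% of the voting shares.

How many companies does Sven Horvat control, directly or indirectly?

Sven holds 55% of Rowan, so Sven controls Rowan.
Rowan holds 100% of Crestway, so Sven controls Crestway.
Crestway holds 31% of Anchor, so Sven controls Anchor.
Sven holds 100% of Selkirk, so Sven controls Selkirk.
No other company's threshold is met.
Sven controls 4 companies.

4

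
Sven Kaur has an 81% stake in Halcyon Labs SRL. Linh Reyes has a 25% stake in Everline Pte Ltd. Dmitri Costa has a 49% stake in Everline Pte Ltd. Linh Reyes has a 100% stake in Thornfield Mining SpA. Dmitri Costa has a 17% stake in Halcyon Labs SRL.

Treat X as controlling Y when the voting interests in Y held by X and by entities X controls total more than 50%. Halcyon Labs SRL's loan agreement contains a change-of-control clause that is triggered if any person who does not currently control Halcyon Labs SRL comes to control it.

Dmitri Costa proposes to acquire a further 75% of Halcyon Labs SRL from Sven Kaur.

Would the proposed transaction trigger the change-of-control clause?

Yes

The purchase adds only to Dmitri's holdings (Sven's stake shrinks), so Dmitri is the only person who could newly come to control Halcyon.
Dmitri's largest direct stake is 49% in Everline, which does not meet the threshold, so Dmitri controls no company.
In Halcyon, Dmitri's side holds only 17%, not > 50%.
So before the transaction, Dmitri does not control Halcyon.
After the purchase, Dmitri's direct stake in Halcyon rises to 17% + 75% = 92%, and Sven's stake falls to 6%.
Dmitri holds 92% of Halcyon, so Dmitri controls Halcyon.
Dmitri did not control Halcyon before and does after, so the clause is triggered.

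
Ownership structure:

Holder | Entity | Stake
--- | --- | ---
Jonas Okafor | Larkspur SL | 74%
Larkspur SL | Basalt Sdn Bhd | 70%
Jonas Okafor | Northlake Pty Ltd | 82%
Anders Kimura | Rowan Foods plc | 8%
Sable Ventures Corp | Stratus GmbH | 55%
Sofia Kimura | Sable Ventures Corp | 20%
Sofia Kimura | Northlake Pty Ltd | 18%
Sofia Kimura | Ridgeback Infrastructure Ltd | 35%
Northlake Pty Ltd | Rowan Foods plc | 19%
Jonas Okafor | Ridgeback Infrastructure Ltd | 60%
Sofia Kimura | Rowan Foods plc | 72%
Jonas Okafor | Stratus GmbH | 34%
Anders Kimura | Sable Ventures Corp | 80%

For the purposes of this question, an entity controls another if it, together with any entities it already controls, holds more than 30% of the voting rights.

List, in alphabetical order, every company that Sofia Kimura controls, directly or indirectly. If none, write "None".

Ridgeback Infrastructure Ltd, Rowan Foods plc

Sofia holds 35% of Ridgeback, so Sofia controls Ridgeback.
Sofia holds 72% of Rowan, so Sofia controls Rowan.
No other company's threshold is met.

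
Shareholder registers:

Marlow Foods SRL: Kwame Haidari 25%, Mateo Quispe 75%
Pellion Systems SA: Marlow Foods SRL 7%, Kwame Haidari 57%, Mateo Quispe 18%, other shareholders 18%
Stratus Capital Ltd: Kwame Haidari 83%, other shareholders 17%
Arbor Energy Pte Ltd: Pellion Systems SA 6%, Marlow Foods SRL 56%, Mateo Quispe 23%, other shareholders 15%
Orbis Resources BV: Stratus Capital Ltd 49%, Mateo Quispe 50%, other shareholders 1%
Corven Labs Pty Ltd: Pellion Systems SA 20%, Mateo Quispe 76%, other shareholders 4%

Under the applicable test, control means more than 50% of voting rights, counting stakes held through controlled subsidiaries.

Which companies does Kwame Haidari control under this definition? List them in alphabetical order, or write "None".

Kwame holds 57% of Pellion, so Kwame controls Pellion.
Kwame holds 83% of Stratus, so Kwame controls Stratus.
No other company's threshold is met.

Pellion Systems SA, Stratus Capital Ltd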